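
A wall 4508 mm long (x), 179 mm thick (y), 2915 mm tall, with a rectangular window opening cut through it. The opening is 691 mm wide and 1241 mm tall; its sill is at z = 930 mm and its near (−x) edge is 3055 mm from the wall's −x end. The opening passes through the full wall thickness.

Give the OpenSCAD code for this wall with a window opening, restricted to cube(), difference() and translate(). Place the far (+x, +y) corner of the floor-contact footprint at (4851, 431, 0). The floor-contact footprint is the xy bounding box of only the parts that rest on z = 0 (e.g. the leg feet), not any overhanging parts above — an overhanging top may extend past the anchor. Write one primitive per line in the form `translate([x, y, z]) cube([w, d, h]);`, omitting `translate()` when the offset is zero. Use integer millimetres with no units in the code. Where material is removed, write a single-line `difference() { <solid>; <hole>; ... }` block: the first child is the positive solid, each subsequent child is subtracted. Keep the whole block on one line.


difference() { translate([343, 252, 0]) cube([4508, 179, 2915]); translate([3398, 252, 930]) cube([691, 179, 1241]); }


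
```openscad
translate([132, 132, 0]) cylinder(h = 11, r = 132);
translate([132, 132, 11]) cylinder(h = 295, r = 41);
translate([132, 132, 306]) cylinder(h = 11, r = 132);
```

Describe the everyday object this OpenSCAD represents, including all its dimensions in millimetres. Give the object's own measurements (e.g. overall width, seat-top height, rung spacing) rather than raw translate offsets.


A spool: two coaxial disc flanges of radius 132 mm and thickness 11 mm, joined by a core cylinder of radius 41 mm and height 295 mm. The lower flange rests on z = 0 and the three cylinders share a vertical axis.


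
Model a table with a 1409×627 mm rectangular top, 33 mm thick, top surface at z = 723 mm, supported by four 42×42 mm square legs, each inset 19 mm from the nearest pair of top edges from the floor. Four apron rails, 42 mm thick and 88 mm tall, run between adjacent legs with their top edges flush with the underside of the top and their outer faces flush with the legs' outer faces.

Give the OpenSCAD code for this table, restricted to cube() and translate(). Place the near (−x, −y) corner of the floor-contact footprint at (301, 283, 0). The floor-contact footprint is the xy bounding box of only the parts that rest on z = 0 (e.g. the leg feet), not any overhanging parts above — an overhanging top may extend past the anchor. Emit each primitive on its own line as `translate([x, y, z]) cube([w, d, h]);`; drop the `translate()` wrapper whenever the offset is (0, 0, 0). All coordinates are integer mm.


translate([282, 264, 690]) cube([1409, 627, 33]);
translate([301, 283, 0]) cube([42, 42, 690]);
translate([1630, 283, 0]) cube([42, 42, 690]);
translate([301, 830, 0]) cube([42, 42, 690]);
translate([1630, 830, 0]) cube([42, 42, 690]);
translate([343, 283, 602]) cube([1287, 42, 88]);
translate([343, 830, 602]) cube([1287, 42, 88]);
translate([301, 325, 602]) cube([42, 505, 88]);
translate([1630, 325, 602]) cube([42, 505, 88]);


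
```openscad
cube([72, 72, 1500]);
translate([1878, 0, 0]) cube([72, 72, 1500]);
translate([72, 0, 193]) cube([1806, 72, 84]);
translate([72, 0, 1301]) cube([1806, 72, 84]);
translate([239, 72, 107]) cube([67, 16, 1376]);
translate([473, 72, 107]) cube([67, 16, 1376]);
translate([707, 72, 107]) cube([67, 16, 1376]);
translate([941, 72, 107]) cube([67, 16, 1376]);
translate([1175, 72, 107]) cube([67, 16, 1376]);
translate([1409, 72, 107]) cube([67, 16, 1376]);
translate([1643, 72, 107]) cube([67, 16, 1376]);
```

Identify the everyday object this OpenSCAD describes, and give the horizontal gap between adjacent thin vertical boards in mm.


A fence section. The picket gap is 167 mm.

Two posts, two rails, 7 pickets — a fence section. Span 1806 mm holds 7 pickets of 67 mm with 8 equal gaps: ⌊(1806 − 7·67) / 8⌋ = 167 mm.


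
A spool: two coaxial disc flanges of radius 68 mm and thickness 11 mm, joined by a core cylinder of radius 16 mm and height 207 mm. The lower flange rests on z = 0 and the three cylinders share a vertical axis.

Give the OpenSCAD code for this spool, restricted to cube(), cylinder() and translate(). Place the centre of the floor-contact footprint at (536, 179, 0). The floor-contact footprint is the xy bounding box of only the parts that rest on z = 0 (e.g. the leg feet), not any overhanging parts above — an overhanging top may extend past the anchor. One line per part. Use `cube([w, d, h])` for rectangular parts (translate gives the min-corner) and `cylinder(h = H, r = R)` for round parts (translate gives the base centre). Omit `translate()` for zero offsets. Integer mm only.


translate([536, 179, 0]) cylinder(h = 11, r = 68);
translate([536, 179, 11]) cylinder(h = 207, r = 16);
translate([536, 179, 218]) cylinder(h = 11, r = 68);


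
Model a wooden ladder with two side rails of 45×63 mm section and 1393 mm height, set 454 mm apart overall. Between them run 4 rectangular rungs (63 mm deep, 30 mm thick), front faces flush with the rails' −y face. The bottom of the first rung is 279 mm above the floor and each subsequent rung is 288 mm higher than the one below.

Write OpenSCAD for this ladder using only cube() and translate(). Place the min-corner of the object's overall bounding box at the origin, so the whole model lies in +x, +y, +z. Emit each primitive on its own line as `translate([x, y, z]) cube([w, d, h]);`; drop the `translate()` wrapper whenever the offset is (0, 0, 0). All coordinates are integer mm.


cube([45, 63, 1393]);
translate([409, 0, 0]) cube([45, 63, 1393]);
translate([45, 0, 279]) cube([364, 63, 30]);
translate([45, 0, 567]) cube([364, 63, 30]);
translate([45, 0, 855]) cube([364, 63, 30]);
translate([45, 0, 1143]) cube([364, 63, 30]);


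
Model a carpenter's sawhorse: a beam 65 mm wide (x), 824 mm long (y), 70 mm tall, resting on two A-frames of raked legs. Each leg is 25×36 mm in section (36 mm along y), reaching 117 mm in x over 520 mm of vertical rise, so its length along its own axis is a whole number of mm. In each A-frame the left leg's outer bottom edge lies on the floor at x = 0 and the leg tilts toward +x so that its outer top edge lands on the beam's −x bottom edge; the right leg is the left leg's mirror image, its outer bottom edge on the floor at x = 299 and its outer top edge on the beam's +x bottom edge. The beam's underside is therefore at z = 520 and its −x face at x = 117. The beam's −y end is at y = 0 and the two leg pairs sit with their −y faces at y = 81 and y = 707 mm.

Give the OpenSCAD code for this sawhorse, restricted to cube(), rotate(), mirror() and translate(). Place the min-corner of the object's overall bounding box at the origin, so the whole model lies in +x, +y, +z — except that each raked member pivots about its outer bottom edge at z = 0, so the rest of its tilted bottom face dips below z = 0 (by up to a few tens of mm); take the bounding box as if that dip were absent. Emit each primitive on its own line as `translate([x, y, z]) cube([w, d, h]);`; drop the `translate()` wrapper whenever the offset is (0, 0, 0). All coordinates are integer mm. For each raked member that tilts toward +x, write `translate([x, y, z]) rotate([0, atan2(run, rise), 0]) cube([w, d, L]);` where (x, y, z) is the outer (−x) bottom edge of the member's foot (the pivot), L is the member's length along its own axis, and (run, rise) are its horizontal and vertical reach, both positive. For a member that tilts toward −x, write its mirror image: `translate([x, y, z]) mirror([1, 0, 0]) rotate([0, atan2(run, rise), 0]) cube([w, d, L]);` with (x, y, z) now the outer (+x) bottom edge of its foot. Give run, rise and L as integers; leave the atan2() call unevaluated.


translate([117, 0, 520]) cube([65, 824, 70]);
translate([0, 81, 0]) rotate([0, atan2(117, 520), 0]) cube([25, 36, 533]);
translate([299, 81, 0]) mirror([1, 0, 0]) rotate([0, atan2(117, 520), 0]) cube([25, 36, 533]);
translate([0, 707, 0]) rotate([0, atan2(117, 520), 0]) cube([25, 36, 533]);
translate([299, 707, 0]) mirror([1, 0, 0]) rotate([0, atan2(117, 520), 0]) cube([25, 36, 533]);


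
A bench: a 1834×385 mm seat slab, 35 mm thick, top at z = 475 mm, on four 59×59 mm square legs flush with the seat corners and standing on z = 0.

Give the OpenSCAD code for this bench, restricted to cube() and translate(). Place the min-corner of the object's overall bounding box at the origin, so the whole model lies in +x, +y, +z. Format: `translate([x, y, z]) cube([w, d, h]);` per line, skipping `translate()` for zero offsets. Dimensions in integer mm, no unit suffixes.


translate([0, 0, 440]) cube([1834, 385, 35]);
cube([59, 59, 440]);
translate([0, 326, 0]) cube([59, 59, 440]);
translate([1775, 0, 0]) cube([59, 59, 440]);
translate([1775, 326, 0]) cube([59, 59, 440]);


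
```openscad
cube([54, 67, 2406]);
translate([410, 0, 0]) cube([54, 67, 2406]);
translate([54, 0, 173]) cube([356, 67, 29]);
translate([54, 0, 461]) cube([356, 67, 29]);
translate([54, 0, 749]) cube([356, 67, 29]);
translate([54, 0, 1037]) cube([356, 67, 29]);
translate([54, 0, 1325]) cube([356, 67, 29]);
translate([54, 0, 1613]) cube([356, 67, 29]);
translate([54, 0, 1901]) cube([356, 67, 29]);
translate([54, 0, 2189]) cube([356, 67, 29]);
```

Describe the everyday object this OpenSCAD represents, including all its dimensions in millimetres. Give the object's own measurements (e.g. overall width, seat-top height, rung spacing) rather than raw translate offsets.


A straight ladder. Two 54×67 mm vertical rails, 2406 mm tall, stand 464 mm apart (outside-to-outside) with their front faces coplanar on the −y side. 8 rungs, each 67 mm deep and 29 mm tall, span between the inner faces of the rails, front faces flush with the rails. The lowest rung's underside is at z = 173 mm and rungs are spaced 288 mm apart (underside to underside).


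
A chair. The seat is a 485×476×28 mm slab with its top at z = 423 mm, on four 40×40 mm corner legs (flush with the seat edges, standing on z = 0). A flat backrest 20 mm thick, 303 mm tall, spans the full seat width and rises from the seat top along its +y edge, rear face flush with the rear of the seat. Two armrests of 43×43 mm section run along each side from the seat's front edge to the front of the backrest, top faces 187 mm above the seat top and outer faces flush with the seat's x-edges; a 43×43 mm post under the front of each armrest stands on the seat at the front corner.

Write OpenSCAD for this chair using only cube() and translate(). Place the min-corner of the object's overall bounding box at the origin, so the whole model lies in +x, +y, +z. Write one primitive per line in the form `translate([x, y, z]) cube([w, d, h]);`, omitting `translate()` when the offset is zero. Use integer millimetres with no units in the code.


translate([0, 0, 395]) cube([485, 476, 28]);
cube([40, 40, 395]);
translate([445, 0, 0]) cube([40, 40, 395]);
translate([0, 436, 0]) cube([40, 40, 395]);
translate([445, 436, 0]) cube([40, 40, 395]);
translate([0, 456, 423]) cube([485, 20, 303]);
translate([0, 0, 567]) cube([43, 456, 43]);
translate([442, 0, 567]) cube([43, 456, 43]);
translate([0, 0, 423]) cube([43, 43, 144]);
translate([442, 0, 423]) cube([43, 43, 144]);


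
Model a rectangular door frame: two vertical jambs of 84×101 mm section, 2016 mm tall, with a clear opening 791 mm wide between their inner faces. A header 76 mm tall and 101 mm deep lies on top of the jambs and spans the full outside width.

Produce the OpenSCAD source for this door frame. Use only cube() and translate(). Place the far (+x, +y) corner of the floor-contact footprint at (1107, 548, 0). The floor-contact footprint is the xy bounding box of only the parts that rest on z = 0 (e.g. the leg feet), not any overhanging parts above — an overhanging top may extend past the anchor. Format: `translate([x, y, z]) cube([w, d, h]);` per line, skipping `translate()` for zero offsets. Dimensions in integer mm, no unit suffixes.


translate([148, 447, 0]) cube([84, 101, 2016]);
translate([1023, 447, 0]) cube([84, 101, 2016]);
translate([148, 447, 2016]) cube([959, 101, 76]);


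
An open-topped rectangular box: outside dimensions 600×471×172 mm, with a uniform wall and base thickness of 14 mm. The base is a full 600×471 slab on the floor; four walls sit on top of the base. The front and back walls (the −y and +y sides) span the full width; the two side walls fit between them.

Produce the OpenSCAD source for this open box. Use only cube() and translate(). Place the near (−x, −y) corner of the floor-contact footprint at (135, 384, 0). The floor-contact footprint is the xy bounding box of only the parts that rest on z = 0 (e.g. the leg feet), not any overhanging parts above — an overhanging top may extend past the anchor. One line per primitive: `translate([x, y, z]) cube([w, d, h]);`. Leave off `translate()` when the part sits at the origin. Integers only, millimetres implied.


translate([135, 384, 0]) cube([600, 471, 14]);
translate([135, 384, 14]) cube([600, 14, 158]);
translate([135, 841, 14]) cube([600, 14, 158]);
translate([135, 398, 14]) cube([14, 443, 158]);
translate([721, 398, 14]) cube([14, 443, 158]);


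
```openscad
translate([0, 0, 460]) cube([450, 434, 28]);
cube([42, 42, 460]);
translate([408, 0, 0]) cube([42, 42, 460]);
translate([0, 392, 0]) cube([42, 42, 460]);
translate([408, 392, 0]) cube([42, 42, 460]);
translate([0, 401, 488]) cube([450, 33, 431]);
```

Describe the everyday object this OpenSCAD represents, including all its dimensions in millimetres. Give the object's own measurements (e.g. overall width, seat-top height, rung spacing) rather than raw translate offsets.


A chair. The seat is a 450×434×28 mm slab with its top at z = 488 mm, on four 42×42 mm corner legs (flush with the seat edges, standing on z = 0). A flat backrest 33 mm thick, 431 mm tall, spans the full seat width and rises from the seat top along its +y edge, rear face flush with the rear of the seat.


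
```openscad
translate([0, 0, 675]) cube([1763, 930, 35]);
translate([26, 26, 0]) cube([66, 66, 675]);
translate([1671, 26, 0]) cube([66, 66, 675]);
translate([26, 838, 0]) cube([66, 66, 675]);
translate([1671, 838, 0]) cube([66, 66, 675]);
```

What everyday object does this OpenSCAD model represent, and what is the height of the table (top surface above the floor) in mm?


A table. The table height is 710 mm.

A 1763×930×35 slab sits at z = 675 on four 66 mm square posts — a table. The top surface is at 675 + 35 = 710 mm.


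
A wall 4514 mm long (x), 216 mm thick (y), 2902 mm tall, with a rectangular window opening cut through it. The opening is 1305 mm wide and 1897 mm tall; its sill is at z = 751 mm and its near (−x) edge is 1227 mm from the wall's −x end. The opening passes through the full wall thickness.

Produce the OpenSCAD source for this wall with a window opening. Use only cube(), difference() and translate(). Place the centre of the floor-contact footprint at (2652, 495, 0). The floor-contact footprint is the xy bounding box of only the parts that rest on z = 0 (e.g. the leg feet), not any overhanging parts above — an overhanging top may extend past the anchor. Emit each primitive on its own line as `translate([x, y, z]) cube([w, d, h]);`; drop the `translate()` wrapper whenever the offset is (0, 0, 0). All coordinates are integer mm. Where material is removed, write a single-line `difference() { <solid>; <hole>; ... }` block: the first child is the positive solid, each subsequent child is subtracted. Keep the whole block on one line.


difference() { translate([395, 387, 0]) cube([4514, 216, 2902]); translate([1622, 387, 751]) cube([1305, 216, 1897]); }


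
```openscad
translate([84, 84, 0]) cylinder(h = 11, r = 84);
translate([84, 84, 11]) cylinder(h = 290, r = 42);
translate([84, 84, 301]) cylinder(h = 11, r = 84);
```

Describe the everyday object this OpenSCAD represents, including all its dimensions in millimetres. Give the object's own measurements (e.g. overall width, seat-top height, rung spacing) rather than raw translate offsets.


A spool: two coaxial disc flanges of radius 84 mm and thickness 11 mm, joined by a core cylinder of radius 42 mm and height 290 mm. The lower flange rests on z = 0 and the three cylinders share a vertical axis.


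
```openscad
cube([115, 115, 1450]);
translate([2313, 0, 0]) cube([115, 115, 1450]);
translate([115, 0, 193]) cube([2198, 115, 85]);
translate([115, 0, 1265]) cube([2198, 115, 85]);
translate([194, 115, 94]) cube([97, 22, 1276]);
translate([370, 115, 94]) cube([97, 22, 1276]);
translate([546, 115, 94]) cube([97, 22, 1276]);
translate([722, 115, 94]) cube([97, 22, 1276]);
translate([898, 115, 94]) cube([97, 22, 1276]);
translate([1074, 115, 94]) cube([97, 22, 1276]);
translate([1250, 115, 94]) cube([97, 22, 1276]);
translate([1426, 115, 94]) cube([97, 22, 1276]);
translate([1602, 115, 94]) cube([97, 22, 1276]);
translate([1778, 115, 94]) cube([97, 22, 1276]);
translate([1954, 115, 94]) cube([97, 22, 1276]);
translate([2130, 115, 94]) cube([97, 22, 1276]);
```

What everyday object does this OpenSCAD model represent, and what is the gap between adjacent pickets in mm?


A fence section. The picket gap is 79 mm.

Two posts, two rails, 12 pickets — a fence section. Span 2198 mm holds 12 pickets of 97 mm with 13 equal gaps: ⌊(2198 − 12·97) / 13⌋ = 79 mm.


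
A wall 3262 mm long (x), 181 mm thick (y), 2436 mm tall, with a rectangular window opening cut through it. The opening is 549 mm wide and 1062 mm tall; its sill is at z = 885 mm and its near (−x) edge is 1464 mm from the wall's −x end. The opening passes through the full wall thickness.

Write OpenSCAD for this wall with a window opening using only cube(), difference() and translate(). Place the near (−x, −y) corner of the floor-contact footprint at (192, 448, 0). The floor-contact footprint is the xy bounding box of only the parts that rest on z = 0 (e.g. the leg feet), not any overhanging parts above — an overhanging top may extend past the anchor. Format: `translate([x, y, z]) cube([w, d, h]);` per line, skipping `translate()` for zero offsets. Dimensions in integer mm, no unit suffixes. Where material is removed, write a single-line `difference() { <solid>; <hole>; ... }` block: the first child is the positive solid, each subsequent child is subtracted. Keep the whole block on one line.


difference() { translate([192, 448, 0]) cube([3262, 181, 2436]); translate([1656, 448, 885]) cube([549, 181, 1062]); }


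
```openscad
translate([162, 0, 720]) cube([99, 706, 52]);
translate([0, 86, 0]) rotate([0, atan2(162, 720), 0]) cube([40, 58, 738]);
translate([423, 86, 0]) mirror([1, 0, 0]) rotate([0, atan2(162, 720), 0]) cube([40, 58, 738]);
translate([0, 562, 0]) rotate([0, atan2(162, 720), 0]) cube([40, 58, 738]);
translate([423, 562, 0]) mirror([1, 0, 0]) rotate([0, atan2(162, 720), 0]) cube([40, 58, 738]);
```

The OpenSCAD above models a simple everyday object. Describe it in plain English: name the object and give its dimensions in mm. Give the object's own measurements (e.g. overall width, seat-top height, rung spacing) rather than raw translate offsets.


A sawhorse. A 99×706×52 mm beam (x, y, z) sits on two A-frame leg pairs. Each pair is two raked legs of 40×58 mm section (58 mm along y) splaying symmetrically in x. Each leg rises 720 mm vertically over 162 mm of horizontal reach and is 738 mm long along its own axis. Every leg's outer bottom edge rests on the floor and its outer top edge meets a bottom edge of the beam — the left legs (tilting toward +x) meet the beam's −x bottom edge, the right legs (their mirror images, tilting toward −x) meet its +x bottom edge — so the leg tops tuck under the beam, the beam's underside is 720 mm above the floor, and the feet are 423 mm apart outside-to-outside with the beam centred between them. The two leg pairs are set in 86 mm from either end of the beam.


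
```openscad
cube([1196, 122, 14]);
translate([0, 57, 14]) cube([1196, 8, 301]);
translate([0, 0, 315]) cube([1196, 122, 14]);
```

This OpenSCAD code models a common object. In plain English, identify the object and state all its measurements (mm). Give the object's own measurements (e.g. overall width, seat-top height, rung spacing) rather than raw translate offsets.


An I-beam lying along x, 1196 mm long. Overall section height 329 mm. Two flanges 122 mm wide (y) and 14 mm thick, one on the floor and one at the top; a web 8 mm thick runs between them, centred on the flange width.


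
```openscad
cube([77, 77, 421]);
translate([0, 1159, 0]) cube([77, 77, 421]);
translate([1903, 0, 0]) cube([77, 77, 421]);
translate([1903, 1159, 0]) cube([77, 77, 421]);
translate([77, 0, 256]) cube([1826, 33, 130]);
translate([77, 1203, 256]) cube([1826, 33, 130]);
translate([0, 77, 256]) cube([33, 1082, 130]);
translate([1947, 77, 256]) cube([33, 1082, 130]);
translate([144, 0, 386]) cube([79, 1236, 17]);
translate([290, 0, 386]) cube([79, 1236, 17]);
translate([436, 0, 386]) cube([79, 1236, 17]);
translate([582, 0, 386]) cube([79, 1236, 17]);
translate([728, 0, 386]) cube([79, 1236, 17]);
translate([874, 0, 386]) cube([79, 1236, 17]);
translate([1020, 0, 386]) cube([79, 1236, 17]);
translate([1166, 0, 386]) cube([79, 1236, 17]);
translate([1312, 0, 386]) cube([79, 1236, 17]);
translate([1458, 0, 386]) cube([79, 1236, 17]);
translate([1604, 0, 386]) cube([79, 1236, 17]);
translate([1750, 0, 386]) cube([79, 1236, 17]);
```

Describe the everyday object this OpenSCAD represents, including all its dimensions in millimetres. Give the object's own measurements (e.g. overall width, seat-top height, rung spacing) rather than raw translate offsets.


A bed frame 1980 mm long (x) by 1236 mm wide (y). Four 77×77 mm corner posts, 421 mm tall, at the corners of the footprint. Four rails of 33 mm thickness and 130 mm height run between adjacent posts with their undersides at z = 256 mm, their outer faces flush with the outside of the frame (the two x-running rails run between the posts' inner faces; the two y-running rails run between the posts' inner faces). 12 slats, each 79 mm wide (x) and 17 mm thick, lie across the top of the two x-running rails, running the full 1236 mm width of the frame in y; along x they sit between the end posts with a 67 mm gap after the −x posts and between neighbouring slats, leaving 74 mm before the +x posts.


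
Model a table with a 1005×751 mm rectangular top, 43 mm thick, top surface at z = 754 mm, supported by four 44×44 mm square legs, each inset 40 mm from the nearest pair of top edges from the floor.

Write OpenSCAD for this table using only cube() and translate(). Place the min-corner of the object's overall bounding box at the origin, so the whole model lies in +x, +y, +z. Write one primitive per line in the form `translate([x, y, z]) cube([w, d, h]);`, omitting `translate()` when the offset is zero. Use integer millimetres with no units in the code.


translate([0, 0, 711]) cube([1005, 751, 43]);
translate([40, 40, 0]) cube([44, 44, 711]);
translate([921, 40, 0]) cube([44, 44, 711]);
translate([40, 667, 0]) cube([44, 44, 711]);
translate([921, 667, 0]) cube([44, 44, 711]);


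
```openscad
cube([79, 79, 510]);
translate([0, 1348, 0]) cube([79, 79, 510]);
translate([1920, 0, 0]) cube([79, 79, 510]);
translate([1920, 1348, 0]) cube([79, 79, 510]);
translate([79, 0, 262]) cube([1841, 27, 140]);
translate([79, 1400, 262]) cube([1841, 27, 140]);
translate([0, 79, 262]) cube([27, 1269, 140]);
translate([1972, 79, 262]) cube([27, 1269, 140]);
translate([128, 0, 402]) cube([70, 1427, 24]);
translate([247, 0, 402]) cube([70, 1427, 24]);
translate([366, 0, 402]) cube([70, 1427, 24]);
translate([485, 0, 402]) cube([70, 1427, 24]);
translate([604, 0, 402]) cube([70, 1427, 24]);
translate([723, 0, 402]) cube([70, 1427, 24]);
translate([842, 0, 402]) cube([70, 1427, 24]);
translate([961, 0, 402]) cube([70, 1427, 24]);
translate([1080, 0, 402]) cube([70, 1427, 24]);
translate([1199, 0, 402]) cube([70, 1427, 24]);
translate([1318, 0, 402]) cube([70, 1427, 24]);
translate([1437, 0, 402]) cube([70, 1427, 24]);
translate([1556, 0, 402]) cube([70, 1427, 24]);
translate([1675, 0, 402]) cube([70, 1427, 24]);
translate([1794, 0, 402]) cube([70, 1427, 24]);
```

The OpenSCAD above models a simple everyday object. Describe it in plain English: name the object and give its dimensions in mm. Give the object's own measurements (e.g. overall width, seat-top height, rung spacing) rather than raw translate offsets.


A bed frame 1999 mm long (x) by 1427 mm wide (y). Four 79×79 mm corner posts, 510 mm tall, at the corners of the footprint. Four rails of 27 mm thickness and 140 mm height run between adjacent posts with their undersides at z = 262 mm, their outer faces flush with the outside of the frame (the two x-running rails run between the posts' inner faces; the two y-running rails run between the posts' inner faces). 15 slats, each 70 mm wide (x) and 24 mm thick, lie across the top of the two x-running rails, running the full 1427 mm width of the frame in y; along x they sit between the end posts with a 49 mm gap after the −x posts and between neighbouring slats, leaving 56 mm before the +x posts.


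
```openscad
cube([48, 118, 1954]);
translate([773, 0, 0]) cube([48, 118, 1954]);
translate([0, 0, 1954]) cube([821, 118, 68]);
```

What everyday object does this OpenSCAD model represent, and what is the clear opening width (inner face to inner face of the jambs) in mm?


A door frame. The clear opening width is 725 mm.

Two 1954 mm tall posts with a header on top — a door frame. The left jamb is 48 mm wide at x = 0; the right jamb starts at x = 773. The clear opening is 773 − 48 = 725 mm.


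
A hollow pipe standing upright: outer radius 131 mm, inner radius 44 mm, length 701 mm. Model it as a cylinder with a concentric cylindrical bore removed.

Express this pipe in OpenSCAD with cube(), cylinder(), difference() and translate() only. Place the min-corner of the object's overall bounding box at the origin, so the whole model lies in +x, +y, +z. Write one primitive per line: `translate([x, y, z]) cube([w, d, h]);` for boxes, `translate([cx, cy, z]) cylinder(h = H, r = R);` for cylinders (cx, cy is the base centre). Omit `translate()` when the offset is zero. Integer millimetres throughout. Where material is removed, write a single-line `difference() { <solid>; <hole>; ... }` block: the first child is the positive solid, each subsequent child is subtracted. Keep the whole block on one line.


difference() { translate([131, 131, 0]) cylinder(h = 701, r = 131); translate([131, 131, 0]) cylinder(h = 701, r = 44); }


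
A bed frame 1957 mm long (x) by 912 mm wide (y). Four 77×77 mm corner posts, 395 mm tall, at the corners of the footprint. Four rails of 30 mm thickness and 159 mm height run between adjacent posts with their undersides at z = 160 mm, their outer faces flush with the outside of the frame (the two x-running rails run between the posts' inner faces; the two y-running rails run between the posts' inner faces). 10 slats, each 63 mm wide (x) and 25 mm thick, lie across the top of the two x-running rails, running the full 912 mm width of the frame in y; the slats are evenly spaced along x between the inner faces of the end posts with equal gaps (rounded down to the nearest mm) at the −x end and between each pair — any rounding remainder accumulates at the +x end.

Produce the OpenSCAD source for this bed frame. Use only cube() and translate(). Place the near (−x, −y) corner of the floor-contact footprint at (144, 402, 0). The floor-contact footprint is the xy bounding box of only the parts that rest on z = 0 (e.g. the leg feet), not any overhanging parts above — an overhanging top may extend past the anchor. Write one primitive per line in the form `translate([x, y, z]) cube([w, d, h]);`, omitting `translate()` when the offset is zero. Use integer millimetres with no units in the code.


// slat z = rail_z + rail_h = 160 + 159 = 319
// slat gap = ⌊(1803 − 10·63) / 11⌋ = 106
translate([144, 402, 0]) cube([77, 77, 395]);
translate([144, 1237, 0]) cube([77, 77, 395]);
translate([2024, 402, 0]) cube([77, 77, 395]);
translate([2024, 1237, 0]) cube([77, 77, 395]);
translate([221, 402, 160]) cube([1803, 30, 159]);
translate([221, 1284, 160]) cube([1803, 30, 159]);
translate([144, 479, 160]) cube([30, 758, 159]);
translate([2071, 479, 160]) cube([30, 758, 159]);
translate([327, 402, 319]) cube([63, 912, 25]);
translate([496, 402, 319]) cube([63, 912, 25]);
translate([665, 402, 319]) cube([63, 912, 25]);
translate([834, 402, 319]) cube([63, 912, 25]);
translate([1003, 402, 319]) cube([63, 912, 25]);
translate([1172, 402, 319]) cube([63, 912, 25]);
translate([1341, 402, 319]) cube([63, 912, 25]);
translate([1510, 402, 319]) cube([63, 912, 25]);
translate([1679, 402, 319]) cube([63, 912, 25]);
translate([1848, 402, 319]) cube([63, 912, 25]);


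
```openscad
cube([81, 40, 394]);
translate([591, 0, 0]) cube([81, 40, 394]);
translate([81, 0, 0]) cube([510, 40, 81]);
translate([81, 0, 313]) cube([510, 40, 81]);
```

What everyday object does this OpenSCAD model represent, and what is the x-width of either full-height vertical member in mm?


A picture frame. The border width is 81 mm.

Four thin pieces enclosing a rectangular opening — a picture frame. The two full-height stiles are 394 mm tall; the top rail sits at z = 313 and is 81 mm tall, so the border above the opening is 394 − 313 = 81 mm, matching the stile x-width.


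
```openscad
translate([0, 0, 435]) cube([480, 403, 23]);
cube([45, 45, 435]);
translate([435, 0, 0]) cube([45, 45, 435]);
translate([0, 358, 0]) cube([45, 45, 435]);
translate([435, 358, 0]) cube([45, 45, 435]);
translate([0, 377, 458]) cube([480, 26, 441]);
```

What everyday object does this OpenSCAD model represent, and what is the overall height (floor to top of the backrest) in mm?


A chair. The overall height is 899 mm.

A slab on four corner posts with a tall panel at the back — a chair. The seat slab sits at z = 435 with thickness 23, and the 441 mm backrest starts at the seat top, so the overall height is 435 + 23 + 441 = 899 mm.


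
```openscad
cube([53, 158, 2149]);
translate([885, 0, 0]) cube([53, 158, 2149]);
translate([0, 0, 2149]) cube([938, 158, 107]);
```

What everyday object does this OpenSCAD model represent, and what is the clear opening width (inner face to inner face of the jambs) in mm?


A door frame. The clear opening width is 832 mm.

Two 2149 mm tall posts with a header on top — a door frame. The left jamb is 53 mm wide at x = 0; the right jamb starts at x = 885. The clear opening is 885 − 53 = 832 mm.


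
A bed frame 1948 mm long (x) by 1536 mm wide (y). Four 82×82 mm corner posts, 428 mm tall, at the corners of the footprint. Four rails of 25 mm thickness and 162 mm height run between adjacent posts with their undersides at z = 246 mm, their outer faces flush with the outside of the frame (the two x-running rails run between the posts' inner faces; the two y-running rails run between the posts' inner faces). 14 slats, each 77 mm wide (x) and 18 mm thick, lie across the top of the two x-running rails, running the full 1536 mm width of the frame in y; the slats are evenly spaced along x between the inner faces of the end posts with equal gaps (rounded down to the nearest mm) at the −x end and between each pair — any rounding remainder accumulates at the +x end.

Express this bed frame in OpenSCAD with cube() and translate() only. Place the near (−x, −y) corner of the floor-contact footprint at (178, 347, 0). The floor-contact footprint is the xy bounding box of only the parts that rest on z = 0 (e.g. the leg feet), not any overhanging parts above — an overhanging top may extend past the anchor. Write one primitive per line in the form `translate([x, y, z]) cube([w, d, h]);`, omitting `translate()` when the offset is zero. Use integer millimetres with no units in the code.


translate([178, 347, 0]) cube([82, 82, 428]);
translate([178, 1801, 0]) cube([82, 82, 428]);
translate([2044, 347, 0]) cube([82, 82, 428]);
translate([2044, 1801, 0]) cube([82, 82, 428]);
translate([260, 347, 246]) cube([1784, 25, 162]);
translate([260, 1858, 246]) cube([1784, 25, 162]);
translate([178, 429, 246]) cube([25, 1372, 162]);
translate([2101, 429, 246]) cube([25, 1372, 162]);
translate([307, 347, 408]) cube([77, 1536, 18]);
translate([431, 347, 408]) cube([77, 1536, 18]);
translate([555, 347, 408]) cube([77, 1536, 18]);
translate([679, 347, 408]) cube([77, 1536, 18]);
translate([803, 347, 408]) cube([77, 1536, 18]);
translate([927, 347, 408]) cube([77, 1536, 18]);
translate([1051, 347, 408]) cube([77, 1536, 18]);
translate([1175, 347, 408]) cube([77, 1536, 18]);
translate([1299, 347, 408]) cube([77, 1536, 18]);
translate([1423, 347, 408]) cube([77, 1536, 18]);
translate([1547, 347, 408]) cube([77, 1536, 18]);
translate([1671, 347, 408]) cube([77, 1536, 18]);
translate([1795, 347, 408]) cube([77, 1536, 18]);
translate([1919, 347, 408]) cube([77, 1536, 18]);


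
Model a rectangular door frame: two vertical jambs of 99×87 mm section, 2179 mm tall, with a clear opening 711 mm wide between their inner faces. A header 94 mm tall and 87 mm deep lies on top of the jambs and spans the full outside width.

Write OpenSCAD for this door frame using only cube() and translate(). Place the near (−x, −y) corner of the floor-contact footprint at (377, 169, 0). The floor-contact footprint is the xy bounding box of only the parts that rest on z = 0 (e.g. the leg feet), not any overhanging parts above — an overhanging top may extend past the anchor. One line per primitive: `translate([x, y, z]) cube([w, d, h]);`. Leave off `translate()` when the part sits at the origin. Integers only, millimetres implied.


translate([377, 169, 0]) cube([99, 87, 2179]);
translate([1187, 169, 0]) cube([99, 87, 2179]);
translate([377, 169, 2179]) cube([909, 87, 94]);


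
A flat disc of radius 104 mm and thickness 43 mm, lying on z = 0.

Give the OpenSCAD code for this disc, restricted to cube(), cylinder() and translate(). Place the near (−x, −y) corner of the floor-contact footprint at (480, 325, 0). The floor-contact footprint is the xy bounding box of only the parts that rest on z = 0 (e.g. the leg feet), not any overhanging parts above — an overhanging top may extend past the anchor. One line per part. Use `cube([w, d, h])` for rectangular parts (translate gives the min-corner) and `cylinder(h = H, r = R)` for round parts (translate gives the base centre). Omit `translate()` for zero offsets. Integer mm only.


translate([584, 429, 0]) cylinder(h = 43, r = 104);


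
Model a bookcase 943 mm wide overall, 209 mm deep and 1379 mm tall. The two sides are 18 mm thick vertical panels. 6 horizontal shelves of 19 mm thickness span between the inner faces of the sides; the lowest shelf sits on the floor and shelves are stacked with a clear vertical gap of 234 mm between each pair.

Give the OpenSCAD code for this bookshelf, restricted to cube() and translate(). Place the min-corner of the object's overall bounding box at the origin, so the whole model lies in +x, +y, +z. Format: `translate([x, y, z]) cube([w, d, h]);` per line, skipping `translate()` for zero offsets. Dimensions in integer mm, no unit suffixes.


cube([18, 209, 1379]);
translate([925, 0, 0]) cube([18, 209, 1379]);
translate([18, 0, 0]) cube([907, 209, 19]);
translate([18, 0, 253]) cube([907, 209, 19]);
translate([18, 0, 506]) cube([907, 209, 19]);
translate([18, 0, 759]) cube([907, 209, 19]);
translate([18, 0, 1012]) cube([907, 209, 19]);
translate([18, 0, 1265]) cube([907, 209, 19]);


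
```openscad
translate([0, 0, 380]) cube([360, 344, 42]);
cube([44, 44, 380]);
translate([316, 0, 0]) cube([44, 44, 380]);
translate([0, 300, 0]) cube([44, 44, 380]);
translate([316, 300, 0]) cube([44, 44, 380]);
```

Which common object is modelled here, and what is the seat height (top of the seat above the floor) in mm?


A stool. The seat height is 422 mm.

A 360×344×42 slab at z = 380 on four corner posts — a stool. The seat top is 380 + 42 = 422 mm.


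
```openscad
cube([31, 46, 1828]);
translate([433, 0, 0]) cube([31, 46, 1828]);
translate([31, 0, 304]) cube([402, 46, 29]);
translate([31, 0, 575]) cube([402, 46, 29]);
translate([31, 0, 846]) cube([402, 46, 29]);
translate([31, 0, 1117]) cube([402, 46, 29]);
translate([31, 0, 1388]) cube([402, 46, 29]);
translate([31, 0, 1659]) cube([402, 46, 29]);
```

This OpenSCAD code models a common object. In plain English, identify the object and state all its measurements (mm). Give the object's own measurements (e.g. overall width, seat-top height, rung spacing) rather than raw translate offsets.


A straight ladder. Two 31×46 mm vertical rails, 1828 mm tall, stand 464 mm apart (outside-to-outside) with their front faces coplanar on the −y side. 6 rungs, each 46 mm deep and 29 mm tall, span between the inner faces of the rails, front faces flush with the rails. The lowest rung's underside is at z = 304 mm and rungs are spaced 271 mm apart (underside to underside).


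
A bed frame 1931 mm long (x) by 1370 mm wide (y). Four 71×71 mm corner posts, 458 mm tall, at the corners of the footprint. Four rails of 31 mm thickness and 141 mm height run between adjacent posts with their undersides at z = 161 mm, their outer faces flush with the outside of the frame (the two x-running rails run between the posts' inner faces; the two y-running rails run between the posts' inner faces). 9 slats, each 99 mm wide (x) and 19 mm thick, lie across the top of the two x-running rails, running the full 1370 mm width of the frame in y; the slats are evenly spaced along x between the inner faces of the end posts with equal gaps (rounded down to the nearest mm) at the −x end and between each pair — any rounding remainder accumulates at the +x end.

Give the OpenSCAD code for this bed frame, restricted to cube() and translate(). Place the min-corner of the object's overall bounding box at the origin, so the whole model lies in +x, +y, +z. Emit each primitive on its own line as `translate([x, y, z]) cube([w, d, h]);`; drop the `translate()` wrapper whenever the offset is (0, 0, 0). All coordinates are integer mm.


cube([71, 71, 458]);
translate([0, 1299, 0]) cube([71, 71, 458]);
translate([1860, 0, 0]) cube([71, 71, 458]);
translate([1860, 1299, 0]) cube([71, 71, 458]);
translate([71, 0, 161]) cube([1789, 31, 141]);
translate([71, 1339, 161]) cube([1789, 31, 141]);
translate([0, 71, 161]) cube([31, 1228, 141]);
translate([1900, 71, 161]) cube([31, 1228, 141]);
translate([160, 0, 302]) cube([99, 1370, 19]);
translate([348, 0, 302]) cube([99, 1370, 19]);
translate([536, 0, 302]) cube([99, 1370, 19]);
translate([724, 0, 302]) cube([99, 1370, 19]);
translate([912, 0, 302]) cube([99, 1370, 19]);
translate([1100, 0, 302]) cube([99, 1370, 19]);
translate([1288, 0, 302]) cube([99, 1370, 19]);
translate([1476, 0, 302]) cube([99, 1370, 19]);
translate([1664, 0, 302]) cube([99, 1370, 19]);


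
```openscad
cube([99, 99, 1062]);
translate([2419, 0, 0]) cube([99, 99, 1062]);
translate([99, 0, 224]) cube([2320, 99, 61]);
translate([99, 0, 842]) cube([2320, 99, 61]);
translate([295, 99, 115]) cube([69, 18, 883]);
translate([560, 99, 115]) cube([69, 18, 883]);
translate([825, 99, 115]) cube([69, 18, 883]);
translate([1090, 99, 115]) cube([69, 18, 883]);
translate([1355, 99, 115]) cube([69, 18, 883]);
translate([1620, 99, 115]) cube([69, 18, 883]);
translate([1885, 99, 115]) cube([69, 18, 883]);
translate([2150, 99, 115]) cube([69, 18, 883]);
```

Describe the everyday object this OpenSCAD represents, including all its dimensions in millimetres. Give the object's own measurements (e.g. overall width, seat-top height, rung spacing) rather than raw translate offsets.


A fence section. Two 99×99 mm posts, 1062 mm tall, stand on the floor with a clear span of 2320 mm between their inner faces. Two horizontal rails of 99×61 mm section span the gap between the posts with their undersides at z = 224 mm and z = 842 mm, flush with the posts' −y face. 8 pickets, each 69 mm wide, 18 mm thick and 883 mm tall, are fixed to the +y face of the rails with their bottoms at z = 115 mm, spaced across the span with a 196 mm gap after the −x post and between neighbouring pickets, with 200 mm left before the +x post.
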